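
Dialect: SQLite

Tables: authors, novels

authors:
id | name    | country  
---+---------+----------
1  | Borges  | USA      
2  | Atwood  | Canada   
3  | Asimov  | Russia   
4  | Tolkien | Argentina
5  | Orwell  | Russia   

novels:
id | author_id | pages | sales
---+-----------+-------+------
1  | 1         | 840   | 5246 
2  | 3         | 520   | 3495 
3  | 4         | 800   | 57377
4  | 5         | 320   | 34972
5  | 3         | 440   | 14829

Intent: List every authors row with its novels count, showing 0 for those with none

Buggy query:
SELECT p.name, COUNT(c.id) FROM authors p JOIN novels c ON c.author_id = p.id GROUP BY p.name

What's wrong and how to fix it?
Bug: An inner join excludes parents with zero children

Fix: Use LEFT JOIN so parents without children still appear (COUNT(c.id) gives 0)

Corrected query:
SELECT p.name, COUNT(c.id) FROM authors p LEFT JOIN novels c ON c.author_id = p.id GROUP BY p.name

Result:
name    | COUNT(c.id)
--------+------------
Asimov  | 2          
Atwood  | 0          
Borges  | 1          
Orwell  | 1          
Tolkien | 1          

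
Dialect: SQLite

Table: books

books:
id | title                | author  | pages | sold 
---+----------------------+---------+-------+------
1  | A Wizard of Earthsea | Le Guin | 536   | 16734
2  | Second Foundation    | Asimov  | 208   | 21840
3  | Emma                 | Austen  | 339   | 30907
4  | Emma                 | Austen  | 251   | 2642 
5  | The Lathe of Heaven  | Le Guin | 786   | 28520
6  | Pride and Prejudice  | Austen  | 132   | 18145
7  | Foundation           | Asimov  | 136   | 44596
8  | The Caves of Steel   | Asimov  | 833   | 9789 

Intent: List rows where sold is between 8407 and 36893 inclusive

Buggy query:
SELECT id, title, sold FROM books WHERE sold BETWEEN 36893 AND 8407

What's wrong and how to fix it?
Bug: BETWEEN expects the lower bound first; with 36893 AND 8407 the range is empty

Fix: Write BETWEEN 8407 AND 36893

Corrected query:
SELECT id, title, sold FROM books WHERE sold BETWEEN 8407 AND 36893

Result:
id | title                | sold 
---+----------------------+------
1  | A Wizard of Earthsea | 16734
2  | Second Foundation    | 21840
3  | Emma                 | 30907
5  | The Lathe of Heaven  | 28520
6  | Pride and Prejudice  | 18145
8  | The Caves of Steel   | 9789 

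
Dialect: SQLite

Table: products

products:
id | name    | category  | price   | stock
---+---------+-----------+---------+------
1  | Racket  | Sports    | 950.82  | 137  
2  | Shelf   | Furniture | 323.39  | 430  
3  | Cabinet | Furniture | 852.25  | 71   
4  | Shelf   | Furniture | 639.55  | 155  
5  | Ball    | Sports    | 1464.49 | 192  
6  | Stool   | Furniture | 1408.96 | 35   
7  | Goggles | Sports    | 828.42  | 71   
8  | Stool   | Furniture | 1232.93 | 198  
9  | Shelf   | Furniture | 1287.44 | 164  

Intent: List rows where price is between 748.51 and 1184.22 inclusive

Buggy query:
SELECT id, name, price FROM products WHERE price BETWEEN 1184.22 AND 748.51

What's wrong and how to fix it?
Bug: The bounds are reversed; BETWEEN a AND b requires a <= b to match anything

Fix: Swap the bounds so the smaller value comes first

Corrected query:
SELECT id, name, price FROM products WHERE price BETWEEN 748.51 AND 1184.22

Result:
id | name    | price 
---+---------+-------
1  | Racket  | 950.82
3  | Cabinet | 852.25
7  | Goggles | 828.42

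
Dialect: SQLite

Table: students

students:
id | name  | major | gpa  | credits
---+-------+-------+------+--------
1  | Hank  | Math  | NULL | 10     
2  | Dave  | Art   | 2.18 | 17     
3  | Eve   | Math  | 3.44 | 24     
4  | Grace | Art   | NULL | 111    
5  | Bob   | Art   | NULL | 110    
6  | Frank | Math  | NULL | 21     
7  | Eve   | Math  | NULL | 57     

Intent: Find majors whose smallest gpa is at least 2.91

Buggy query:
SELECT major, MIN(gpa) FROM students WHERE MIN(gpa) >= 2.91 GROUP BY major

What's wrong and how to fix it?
Bug: MIN() in WHERE is a misuse of aggregate

Fix: Use HAVING for the per-group MIN condition

Corrected query:
SELECT major, MIN(gpa) FROM students GROUP BY major HAVING MIN(gpa) >= 2.91

Result:
major | MIN(gpa)
------+---------
Math  | 3.44    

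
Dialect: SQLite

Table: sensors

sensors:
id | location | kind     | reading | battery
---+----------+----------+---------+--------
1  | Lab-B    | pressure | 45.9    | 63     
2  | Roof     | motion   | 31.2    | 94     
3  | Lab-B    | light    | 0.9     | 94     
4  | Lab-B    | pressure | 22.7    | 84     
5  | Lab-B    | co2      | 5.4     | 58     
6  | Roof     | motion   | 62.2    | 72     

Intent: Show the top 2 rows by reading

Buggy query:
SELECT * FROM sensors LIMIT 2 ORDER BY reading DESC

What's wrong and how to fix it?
Bug: ORDER BY cannot follow LIMIT; LIMIT is the final clause

Fix: Swap the clauses: ORDER BY first, then LIMIT

Corrected query:
SELECT * FROM sensors ORDER BY reading DESC LIMIT 2

Result:
id | location | kind     | reading | battery
---+----------+----------+---------+--------
6  | Roof     | motion   | 62.2    | 72     
1  | Lab-B    | pressure | 45.9    | 63     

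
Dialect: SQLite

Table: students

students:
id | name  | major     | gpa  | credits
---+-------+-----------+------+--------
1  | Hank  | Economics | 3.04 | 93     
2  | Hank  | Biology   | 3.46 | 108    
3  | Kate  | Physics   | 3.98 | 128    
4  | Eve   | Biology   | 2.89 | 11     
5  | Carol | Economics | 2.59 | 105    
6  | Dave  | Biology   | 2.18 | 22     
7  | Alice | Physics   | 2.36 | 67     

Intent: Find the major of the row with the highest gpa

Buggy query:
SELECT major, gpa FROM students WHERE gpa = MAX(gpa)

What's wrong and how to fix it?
Bug: WHERE is evaluated per row; an aggregate over the whole table isn't defined there

Fix: Use a subquery: WHERE gpa = (SELECT MAX(gpa) FROM students)

Corrected query:
SELECT major, gpa FROM students WHERE gpa = (SELECT MAX(gpa) FROM students)

Result:
major   | gpa 
--------+-----
Physics | 3.98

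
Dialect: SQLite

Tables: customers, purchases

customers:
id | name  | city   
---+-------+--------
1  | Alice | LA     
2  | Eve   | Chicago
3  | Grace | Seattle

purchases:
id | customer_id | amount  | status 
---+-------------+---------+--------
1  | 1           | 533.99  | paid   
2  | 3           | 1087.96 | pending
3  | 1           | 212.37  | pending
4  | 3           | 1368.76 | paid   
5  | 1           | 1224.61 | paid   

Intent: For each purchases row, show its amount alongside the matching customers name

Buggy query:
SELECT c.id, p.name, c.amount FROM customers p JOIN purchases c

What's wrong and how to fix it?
Bug: Missing join condition: each purchases row is matched to all customers rows instead of just its own

Fix: Add ON c.customer_id = p.id to the JOIN

Corrected query:
SELECT c.id, p.name, c.amount FROM customers p JOIN purchases c ON c.customer_id = p.id

Result:
id | name  | amount 
---+-------+--------
1  | Alice | 533.99 
2  | Grace | 1087.96
3  | Alice | 212.37 
4  | Grace | 1368.76
5  | Alice | 1224.61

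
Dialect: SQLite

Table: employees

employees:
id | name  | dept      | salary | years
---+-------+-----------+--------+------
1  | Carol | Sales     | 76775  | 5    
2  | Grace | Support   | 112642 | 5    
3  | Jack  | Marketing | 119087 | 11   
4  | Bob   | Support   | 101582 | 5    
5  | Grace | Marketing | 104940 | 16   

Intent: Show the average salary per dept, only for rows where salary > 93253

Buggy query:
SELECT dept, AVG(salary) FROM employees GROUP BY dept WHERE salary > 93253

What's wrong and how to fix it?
Bug: WHERE cannot follow GROUP BY

Fix: Place WHERE between FROM and GROUP BY

Corrected query:
SELECT dept, AVG(salary) FROM employees WHERE salary > 93253 GROUP BY dept

Result:
dept      | AVG(salary)
----------+------------
Marketing | 112013.5   
Support   | 107112     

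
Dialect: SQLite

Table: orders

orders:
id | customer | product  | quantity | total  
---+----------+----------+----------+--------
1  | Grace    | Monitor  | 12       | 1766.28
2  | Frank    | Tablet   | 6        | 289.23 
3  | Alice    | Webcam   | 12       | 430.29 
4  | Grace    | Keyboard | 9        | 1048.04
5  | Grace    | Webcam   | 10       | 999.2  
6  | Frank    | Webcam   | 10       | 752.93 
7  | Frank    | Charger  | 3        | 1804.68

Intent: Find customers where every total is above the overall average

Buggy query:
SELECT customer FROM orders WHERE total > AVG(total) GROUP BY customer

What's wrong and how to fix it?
Bug: AVG() is an aggregate; it can't sit directly in WHERE

Fix: Compute the overall average in a scalar subquery and compare each group's MIN against it in HAVING

Corrected query:
SELECT customer FROM orders GROUP BY customer HAVING MIN(total) > (SELECT AVG(total) FROM orders)

Result:
(no rows)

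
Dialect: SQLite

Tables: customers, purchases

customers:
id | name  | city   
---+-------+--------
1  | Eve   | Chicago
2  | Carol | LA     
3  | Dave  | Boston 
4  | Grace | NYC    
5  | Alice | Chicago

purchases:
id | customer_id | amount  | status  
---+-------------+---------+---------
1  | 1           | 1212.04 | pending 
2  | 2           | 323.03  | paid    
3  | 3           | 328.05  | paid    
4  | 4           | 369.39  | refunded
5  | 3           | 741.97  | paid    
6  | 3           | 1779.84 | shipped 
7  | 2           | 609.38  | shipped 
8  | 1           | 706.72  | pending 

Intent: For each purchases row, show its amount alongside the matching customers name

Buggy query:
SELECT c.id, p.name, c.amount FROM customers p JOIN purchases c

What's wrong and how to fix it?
Bug: Missing join condition: each purchases row is matched to all customers rows instead of just its own

Fix: Specify the join condition linking the foreign key to the parent id

Corrected query:
SELECT c.id, p.name, c.amount FROM customers p JOIN purchases c ON c.customer_id = p.id

Result:
id | name  | amount 
---+-------+--------
1  | Eve   | 1212.04
2  | Carol | 323.03 
3  | Dave  | 328.05 
4  | Grace | 369.39 
5  | Dave  | 741.97 
6  | Dave  | 1779.84
7  | Carol | 609.38 
8  | Eve   | 706.72 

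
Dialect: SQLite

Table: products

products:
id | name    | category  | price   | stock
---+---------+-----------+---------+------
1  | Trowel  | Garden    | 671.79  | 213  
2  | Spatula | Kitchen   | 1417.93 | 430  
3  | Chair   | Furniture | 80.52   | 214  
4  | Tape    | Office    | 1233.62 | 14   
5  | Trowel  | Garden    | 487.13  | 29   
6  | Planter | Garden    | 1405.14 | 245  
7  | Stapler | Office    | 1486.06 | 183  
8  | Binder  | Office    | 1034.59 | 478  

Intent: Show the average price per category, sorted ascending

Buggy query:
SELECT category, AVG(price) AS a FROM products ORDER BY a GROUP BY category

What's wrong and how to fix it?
Bug: ORDER BY appears before GROUP BY; SQL clause order requires GROUP BY first

Fix: Move ORDER BY to the end, after GROUP BY

Corrected query:
SELECT category, AVG(price) AS a FROM products GROUP BY category ORDER BY a

Result:
category  | a          
----------+------------
Furniture | 80.52      
Garden    | 854.686667 
Office    | 1251.423333
Kitchen   | 1417.93    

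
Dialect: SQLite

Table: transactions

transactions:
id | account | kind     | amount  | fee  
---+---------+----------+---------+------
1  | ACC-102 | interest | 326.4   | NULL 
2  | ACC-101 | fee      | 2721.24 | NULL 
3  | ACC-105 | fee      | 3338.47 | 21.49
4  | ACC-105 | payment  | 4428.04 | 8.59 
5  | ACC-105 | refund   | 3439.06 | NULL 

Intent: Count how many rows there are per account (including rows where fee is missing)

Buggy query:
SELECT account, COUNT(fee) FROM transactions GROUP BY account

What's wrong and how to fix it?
Bug: COUNT(column) counts non-NULL values only; rows with NULL fee aren't counted

Fix: Replace COUNT(fee) with COUNT(*)

Corrected query:
SELECT account, COUNT(*) FROM transactions GROUP BY account

Result:
account | COUNT(*)
--------+---------
ACC-101 | 1       
ACC-102 | 1       
ACC-105 | 3       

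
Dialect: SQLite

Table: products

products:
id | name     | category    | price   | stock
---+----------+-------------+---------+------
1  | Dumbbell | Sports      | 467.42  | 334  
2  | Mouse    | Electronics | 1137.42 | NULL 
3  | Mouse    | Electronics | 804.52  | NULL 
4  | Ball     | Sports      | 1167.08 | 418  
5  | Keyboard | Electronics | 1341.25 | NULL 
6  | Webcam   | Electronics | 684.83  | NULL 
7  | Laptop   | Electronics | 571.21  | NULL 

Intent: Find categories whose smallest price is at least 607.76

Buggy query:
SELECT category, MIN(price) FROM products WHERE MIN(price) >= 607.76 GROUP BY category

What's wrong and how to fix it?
Bug: Aggregates like MIN are computed per group after WHERE runs

Fix: Replace WHERE with HAVING after the GROUP BY

Corrected query:
SELECT category, MIN(price) FROM products GROUP BY category HAVING MIN(price) >= 607.76

Result:
(no rows)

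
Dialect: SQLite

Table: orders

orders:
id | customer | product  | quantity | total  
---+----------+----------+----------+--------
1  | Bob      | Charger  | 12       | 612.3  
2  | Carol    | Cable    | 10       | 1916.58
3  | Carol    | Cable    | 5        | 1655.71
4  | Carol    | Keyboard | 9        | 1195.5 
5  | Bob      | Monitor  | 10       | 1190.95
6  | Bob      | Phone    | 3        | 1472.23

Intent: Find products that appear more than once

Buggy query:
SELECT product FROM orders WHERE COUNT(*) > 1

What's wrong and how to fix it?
Bug: WHERE can't reference COUNT(*); aggregates are computed after WHERE

Fix: Group first, then use HAVING for the count condition

Corrected query:
SELECT product FROM orders GROUP BY product HAVING COUNT(*) > 1

Result:
product
-------
Cable  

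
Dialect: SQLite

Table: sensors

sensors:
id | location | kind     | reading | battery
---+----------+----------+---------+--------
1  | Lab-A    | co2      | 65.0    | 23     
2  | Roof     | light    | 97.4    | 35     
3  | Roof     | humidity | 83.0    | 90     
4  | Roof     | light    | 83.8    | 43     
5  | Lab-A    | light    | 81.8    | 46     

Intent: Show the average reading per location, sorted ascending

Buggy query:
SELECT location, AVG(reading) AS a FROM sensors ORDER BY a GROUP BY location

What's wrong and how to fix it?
Bug: ORDER BY appears before GROUP BY; SQL clause order requires GROUP BY first

Fix: Move ORDER BY to the end, after GROUP BY

Corrected query:
SELECT location, AVG(reading) AS a FROM sensors GROUP BY location ORDER BY a

Result:
location | a        
---------+----------
Lab-A    | 73.4     
Roof     | 88.066667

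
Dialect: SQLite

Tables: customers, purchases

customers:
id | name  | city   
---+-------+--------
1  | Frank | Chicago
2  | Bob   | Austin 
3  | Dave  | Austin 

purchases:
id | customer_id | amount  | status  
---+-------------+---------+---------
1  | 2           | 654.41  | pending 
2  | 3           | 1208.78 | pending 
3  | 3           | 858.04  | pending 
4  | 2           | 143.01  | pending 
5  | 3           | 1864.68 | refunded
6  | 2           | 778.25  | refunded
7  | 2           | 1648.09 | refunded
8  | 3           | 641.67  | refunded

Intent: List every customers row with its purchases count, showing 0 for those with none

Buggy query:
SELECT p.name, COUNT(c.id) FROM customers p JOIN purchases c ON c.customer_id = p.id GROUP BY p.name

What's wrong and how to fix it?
Bug: An inner join excludes parents with zero children

Fix: Switch to LEFT JOIN to retain unmatched parent rows

Corrected query:
SELECT p.name, COUNT(c.id) FROM customers p LEFT JOIN purchases c ON c.customer_id = p.id GROUP BY p.name

Result:
name  | COUNT(c.id)
------+------------
Bob   | 4          
Dave  | 4          
Frank | 0          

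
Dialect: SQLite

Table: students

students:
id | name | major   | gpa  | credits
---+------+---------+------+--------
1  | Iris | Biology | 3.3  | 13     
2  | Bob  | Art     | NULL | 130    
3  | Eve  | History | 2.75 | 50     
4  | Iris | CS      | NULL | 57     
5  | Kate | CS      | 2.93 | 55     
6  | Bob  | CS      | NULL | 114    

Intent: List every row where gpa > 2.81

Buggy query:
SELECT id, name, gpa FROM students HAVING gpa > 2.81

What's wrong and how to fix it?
Bug: HAVING filters the output of aggregation, but this query has no GROUP BY and no aggregate functions, so SQLite rejects it (HAVING clause on a non-aggregate query); the condition here is per row

Fix: Use WHERE for row-level filtering

Corrected query:
SELECT id, name, gpa FROM students WHERE gpa > 2.81

Result:
id | name | gpa 
---+------+-----
1  | Iris | 3.3 
5  | Kate | 2.93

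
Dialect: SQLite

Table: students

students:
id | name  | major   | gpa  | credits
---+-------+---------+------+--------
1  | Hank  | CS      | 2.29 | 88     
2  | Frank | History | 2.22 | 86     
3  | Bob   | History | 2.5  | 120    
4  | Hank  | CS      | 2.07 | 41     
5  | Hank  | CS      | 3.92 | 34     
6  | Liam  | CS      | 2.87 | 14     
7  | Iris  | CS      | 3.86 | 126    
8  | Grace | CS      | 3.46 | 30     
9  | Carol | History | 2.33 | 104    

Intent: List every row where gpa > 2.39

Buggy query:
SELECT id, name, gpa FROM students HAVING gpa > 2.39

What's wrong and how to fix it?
Bug: HAVING filters the output of aggregation, but this query has no GROUP BY and no aggregate functions, so SQLite rejects it (HAVING clause on a non-aggregate query); the condition here is per row

Fix: Replace HAVING with WHERE since the condition applies to individual rows

Corrected query:
SELECT id, name, gpa FROM students WHERE gpa > 2.39

Result:
id | name  | gpa 
---+-------+-----
3  | Bob   | 2.5 
5  | Hank  | 3.92
6  | Liam  | 2.87
7  | Iris  | 3.86
8  | Grace | 3.46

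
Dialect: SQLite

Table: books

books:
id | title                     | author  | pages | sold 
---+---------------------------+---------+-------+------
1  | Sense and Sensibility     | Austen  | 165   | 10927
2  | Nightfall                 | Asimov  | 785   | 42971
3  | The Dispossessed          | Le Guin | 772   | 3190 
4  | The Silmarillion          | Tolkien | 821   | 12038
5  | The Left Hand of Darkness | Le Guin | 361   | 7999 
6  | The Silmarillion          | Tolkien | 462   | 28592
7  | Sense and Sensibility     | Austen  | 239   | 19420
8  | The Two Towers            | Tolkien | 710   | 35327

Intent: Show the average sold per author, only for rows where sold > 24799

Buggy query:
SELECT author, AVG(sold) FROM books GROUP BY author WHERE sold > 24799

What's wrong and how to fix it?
Bug: WHERE cannot follow GROUP BY

Fix: Move the WHERE clause before GROUP BY

Corrected query:
SELECT author, AVG(sold) FROM books WHERE sold > 24799 GROUP BY author

Result:
author  | AVG(sold)
--------+----------
Asimov  | 42971    
Tolkien | 31959.5  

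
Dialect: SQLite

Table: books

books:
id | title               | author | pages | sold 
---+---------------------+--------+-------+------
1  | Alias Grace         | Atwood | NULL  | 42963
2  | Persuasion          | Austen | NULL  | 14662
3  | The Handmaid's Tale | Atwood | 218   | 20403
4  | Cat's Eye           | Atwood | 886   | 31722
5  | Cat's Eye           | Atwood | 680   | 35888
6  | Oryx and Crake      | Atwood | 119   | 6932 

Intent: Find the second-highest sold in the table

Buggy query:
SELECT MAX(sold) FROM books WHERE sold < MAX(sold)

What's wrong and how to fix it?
Bug: The inner MAX is an aggregate inside WHERE, which is not allowed

Fix: Put the inner MAX in a scalar subquery

Corrected query:
SELECT MAX(sold) FROM books WHERE sold < (SELECT MAX(sold) FROM books)

Result:
MAX(sold)
---------
35888    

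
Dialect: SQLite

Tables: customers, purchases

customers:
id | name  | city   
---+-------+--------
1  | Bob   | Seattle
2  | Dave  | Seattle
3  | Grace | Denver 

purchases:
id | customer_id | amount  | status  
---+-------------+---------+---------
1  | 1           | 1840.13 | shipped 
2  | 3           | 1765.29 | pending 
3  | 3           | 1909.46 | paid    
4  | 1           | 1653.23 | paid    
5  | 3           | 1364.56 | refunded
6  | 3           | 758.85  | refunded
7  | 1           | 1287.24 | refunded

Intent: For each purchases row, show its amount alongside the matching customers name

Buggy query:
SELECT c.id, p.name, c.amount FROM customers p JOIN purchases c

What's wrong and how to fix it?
Bug: Missing join condition: each purchases row is matched to all customers rows instead of just its own

Fix: Specify the join condition linking the foreign key to the parent id

Corrected query:
SELECT c.id, p.name, c.amount FROM customers p JOIN purchases c ON c.customer_id = p.id

Result:
id | name  | amount 
---+-------+--------
1  | Bob   | 1840.13
2  | Grace | 1765.29
3  | Grace | 1909.46
4  | Bob   | 1653.23
5  | Grace | 1364.56
6  | Grace | 758.85 
7  | Bob   | 1287.24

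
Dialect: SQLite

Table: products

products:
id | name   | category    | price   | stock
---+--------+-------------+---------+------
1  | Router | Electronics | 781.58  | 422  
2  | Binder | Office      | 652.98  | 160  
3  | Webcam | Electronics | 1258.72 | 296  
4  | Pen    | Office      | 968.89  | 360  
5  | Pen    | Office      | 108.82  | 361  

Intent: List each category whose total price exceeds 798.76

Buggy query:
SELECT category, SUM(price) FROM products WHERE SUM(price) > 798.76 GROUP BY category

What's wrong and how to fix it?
Bug: SUM(price) is an aggregate, but WHERE filters rows before aggregation

Fix: Move the aggregate condition to a HAVING clause

Corrected query:
SELECT category, SUM(price) FROM products GROUP BY category HAVING SUM(price) > 798.76

Result:
category    | SUM(price)
------------+-----------
Electronics | 2040.3    
Office      | 1730.69   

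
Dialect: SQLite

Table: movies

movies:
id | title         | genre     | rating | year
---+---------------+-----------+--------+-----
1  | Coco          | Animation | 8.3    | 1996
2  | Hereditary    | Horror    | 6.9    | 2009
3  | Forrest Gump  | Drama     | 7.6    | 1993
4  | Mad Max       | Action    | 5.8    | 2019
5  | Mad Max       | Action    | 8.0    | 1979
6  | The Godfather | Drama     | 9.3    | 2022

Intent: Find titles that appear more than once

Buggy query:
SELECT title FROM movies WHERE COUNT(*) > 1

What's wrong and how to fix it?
Bug: COUNT(*) is an aggregate and cannot be used in WHERE

Fix: GROUP BY title, then filter groups with HAVING COUNT(*) > 1

Corrected query:
SELECT title FROM movies GROUP BY title HAVING COUNT(*) > 1

Result:
title  
-------
Mad Max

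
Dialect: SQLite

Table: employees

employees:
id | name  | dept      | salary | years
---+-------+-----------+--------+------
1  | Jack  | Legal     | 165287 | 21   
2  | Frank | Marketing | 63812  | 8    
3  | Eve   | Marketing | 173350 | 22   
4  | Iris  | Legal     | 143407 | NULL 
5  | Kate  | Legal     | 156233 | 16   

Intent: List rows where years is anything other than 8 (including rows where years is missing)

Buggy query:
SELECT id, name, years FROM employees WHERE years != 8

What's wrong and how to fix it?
Bug: Inequality against NULL is unknown, not true; rows with NULL are dropped

Fix: Handle NULL separately with IS NULL alongside the inequality

Corrected query:
SELECT id, name, years FROM employees WHERE years != 8 OR years IS NULL

Result:
id | name | years
---+------+------
1  | Jack | 21   
3  | Eve  | 22   
4  | Iris | NULL 
5  | Kate | 16   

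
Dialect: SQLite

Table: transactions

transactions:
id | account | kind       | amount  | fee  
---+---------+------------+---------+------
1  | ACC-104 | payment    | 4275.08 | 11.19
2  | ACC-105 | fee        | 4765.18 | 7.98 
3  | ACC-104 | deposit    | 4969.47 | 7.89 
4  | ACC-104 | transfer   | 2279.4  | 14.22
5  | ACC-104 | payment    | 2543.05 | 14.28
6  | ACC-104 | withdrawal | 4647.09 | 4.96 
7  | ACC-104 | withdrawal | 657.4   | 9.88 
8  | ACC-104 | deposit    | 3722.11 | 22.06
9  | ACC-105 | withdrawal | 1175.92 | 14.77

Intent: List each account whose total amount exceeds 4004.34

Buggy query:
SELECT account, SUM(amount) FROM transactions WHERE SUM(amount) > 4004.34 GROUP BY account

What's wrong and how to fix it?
Bug: SUM(amount) is an aggregate, but WHERE filters rows before aggregation

Fix: Move the aggregate condition to a HAVING clause

Corrected query:
SELECT account, SUM(amount) FROM transactions GROUP BY account HAVING SUM(amount) > 4004.34

Result:
account | SUM(amount)
--------+------------
ACC-104 | 23093.6    
ACC-105 | 5941.1     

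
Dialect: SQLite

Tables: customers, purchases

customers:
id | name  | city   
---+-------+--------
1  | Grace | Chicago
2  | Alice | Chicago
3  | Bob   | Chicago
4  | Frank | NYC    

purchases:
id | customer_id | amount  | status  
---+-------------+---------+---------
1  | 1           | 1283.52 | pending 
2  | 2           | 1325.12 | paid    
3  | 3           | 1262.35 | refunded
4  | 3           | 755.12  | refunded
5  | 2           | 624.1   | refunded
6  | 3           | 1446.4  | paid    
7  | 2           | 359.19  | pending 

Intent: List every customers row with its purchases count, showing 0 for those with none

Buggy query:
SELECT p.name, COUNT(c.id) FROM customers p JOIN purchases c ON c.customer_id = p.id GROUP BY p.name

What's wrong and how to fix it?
Bug: INNER JOIN drops customers rows that have no matching purchases rows

Fix: Switch to LEFT JOIN to retain unmatched parent rows

Corrected query:
SELECT p.name, COUNT(c.id) FROM customers p LEFT JOIN purchases c ON c.customer_id = p.id GROUP BY p.name

Result:
name  | COUNT(c.id)
------+------------
Alice | 3          
Bob   | 3          
Frank | 0          
Grace | 1          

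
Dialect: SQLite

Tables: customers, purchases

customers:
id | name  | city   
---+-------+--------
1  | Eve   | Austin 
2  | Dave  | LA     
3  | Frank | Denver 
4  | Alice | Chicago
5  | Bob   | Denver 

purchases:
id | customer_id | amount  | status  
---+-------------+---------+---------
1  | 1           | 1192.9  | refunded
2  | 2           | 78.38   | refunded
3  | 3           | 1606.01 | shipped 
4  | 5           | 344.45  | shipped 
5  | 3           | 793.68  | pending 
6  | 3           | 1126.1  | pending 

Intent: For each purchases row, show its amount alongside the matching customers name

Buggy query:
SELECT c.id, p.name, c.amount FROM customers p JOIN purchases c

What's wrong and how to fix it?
Bug: Missing join condition: each purchases row is matched to all customers rows instead of just its own

Fix: Add ON c.customer_id = p.id to the JOIN

Corrected query:
SELECT c.id, p.name, c.amount FROM customers p JOIN purchases c ON c.customer_id = p.id

Result:
id | name  | amount 
---+-------+--------
1  | Eve   | 1192.9 
2  | Dave  | 78.38  
3  | Frank | 1606.01
4  | Bob   | 344.45 
5  | Frank | 793.68 
6  | Frank | 1126.1 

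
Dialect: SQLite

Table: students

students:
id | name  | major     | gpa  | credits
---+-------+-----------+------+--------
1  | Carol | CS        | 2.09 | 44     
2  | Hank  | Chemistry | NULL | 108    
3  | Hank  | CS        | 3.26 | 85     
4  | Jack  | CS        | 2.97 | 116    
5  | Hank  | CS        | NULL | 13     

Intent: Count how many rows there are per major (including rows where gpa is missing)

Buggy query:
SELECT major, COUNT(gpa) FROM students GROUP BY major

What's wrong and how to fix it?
Bug: COUNT(gpa) skips NULLs, so groups with missing gpa are undercounted

Fix: Use COUNT(*) to count all rows regardless of NULL

Corrected query:
SELECT major, COUNT(*) FROM students GROUP BY major

Result:
major     | COUNT(*)
----------+---------
CS        | 4       
Chemistry | 1       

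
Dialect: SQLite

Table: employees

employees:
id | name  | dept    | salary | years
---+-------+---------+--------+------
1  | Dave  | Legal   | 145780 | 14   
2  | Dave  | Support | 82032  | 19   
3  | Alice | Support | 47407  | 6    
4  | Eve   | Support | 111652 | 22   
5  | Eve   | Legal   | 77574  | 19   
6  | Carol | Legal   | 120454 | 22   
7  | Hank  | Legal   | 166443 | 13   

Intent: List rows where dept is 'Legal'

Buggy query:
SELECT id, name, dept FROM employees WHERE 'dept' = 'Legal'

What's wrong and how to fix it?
Bug: Single quotes denote string literals in SQL; the column name is being compared as a constant string

Fix: Remove the quotes around the column name (or use double quotes for an identifier)

Corrected query:
SELECT id, name, dept FROM employees WHERE dept = 'Legal'

Result:
id | name  | dept 
---+-------+------
1  | Dave  | Legal
5  | Eve   | Legal
6  | Carol | Legal
7  | Hank  | Legal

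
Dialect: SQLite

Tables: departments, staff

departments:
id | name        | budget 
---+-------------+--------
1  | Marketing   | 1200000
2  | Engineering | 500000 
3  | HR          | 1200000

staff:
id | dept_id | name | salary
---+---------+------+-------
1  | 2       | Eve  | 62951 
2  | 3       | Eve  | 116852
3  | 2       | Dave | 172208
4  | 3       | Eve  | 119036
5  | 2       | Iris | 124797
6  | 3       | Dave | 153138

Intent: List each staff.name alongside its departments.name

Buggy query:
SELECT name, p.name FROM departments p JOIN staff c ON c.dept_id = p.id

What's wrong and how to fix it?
Bug: Both tables have a 'name' column; the unqualified reference is ambiguous

Fix: Prefix ambiguous columns with the table alias

Corrected query:
SELECT c.name, p.name FROM departments p JOIN staff c ON c.dept_id = p.id

Result:
name | name       
-----+------------
Eve  | Engineering
Eve  | HR         
Dave | Engineering
Eve  | HR         
Iris | Engineering
Dave | HR         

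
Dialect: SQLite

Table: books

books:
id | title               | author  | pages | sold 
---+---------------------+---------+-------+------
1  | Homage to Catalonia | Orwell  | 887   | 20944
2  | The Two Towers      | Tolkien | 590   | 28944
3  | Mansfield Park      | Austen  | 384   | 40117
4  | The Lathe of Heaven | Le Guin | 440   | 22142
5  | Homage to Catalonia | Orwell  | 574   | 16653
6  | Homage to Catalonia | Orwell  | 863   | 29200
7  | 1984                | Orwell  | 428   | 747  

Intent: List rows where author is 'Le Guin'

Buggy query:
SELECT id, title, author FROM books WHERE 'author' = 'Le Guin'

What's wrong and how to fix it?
Bug: Single quotes denote string literals in SQL; the column name is being compared as a constant string

Fix: Reference the column as author without single quotes

Corrected query:
SELECT id, title, author FROM books WHERE author = 'Le Guin'

Result:
id | title               | author 
---+---------------------+--------
4  | The Lathe of Heaven | Le Guin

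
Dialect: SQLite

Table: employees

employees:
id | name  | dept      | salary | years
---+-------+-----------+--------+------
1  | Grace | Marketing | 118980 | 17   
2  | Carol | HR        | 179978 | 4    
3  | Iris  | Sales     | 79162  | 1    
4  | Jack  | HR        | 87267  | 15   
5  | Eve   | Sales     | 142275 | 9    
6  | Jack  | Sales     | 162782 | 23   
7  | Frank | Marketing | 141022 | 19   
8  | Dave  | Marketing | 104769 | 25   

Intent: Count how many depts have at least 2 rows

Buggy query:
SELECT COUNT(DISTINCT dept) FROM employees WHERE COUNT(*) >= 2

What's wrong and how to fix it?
Bug: COUNT(*) cannot appear in WHERE; the per-group count doesn't exist yet

Fix: Group first with HAVING COUNT(*) >= 2, then COUNT the resulting groups

Corrected query:
SELECT COUNT(*) FROM (SELECT dept FROM employees GROUP BY dept HAVING COUNT(*) >= 2)

Result:
COUNT(*)
--------
3       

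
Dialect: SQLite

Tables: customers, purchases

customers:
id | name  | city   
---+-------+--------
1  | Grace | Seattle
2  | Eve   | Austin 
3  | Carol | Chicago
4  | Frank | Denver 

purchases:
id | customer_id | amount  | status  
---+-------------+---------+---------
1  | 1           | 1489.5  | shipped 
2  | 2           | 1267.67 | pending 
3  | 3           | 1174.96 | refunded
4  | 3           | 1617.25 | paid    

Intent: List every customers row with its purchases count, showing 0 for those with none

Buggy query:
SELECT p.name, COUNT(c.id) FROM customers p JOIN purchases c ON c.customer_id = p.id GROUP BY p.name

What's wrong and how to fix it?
Bug: An inner join excludes parents with zero children

Fix: Use LEFT JOIN so parents without children still appear (COUNT(c.id) gives 0)

Corrected query:
SELECT p.name, COUNT(c.id) FROM customers p LEFT JOIN purchases c ON c.customer_id = p.id GROUP BY p.name

Result:
name  | COUNT(c.id)
------+------------
Carol | 2          
Eve   | 1          
Frank | 0          
Grace | 1          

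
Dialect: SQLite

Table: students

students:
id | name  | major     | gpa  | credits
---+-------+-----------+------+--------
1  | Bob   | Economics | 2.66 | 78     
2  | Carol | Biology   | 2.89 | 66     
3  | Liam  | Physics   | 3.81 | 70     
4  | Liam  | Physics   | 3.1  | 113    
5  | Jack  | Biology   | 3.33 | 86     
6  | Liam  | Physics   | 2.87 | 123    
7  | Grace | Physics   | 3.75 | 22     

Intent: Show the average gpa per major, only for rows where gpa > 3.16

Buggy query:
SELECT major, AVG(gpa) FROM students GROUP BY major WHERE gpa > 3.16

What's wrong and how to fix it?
Bug: Row-level WHERE must come before GROUP BY in the clause order

Fix: Move the WHERE clause before GROUP BY

Corrected query:
SELECT major, AVG(gpa) FROM students WHERE gpa > 3.16 GROUP BY major

Result:
major   | AVG(gpa)
--------+---------
Biology | 3.33    
Physics | 3.78    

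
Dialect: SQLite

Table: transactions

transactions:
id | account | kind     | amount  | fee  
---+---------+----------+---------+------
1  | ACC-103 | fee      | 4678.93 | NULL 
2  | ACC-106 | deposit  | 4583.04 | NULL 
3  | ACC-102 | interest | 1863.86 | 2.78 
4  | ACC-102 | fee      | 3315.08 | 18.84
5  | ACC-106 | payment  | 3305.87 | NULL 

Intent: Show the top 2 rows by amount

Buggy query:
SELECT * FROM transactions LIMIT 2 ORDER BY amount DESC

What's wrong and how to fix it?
Bug: LIMIT must come after ORDER BY

Fix: Swap the clauses: ORDER BY first, then LIMIT

Corrected query:
SELECT * FROM transactions ORDER BY amount DESC LIMIT 2

Result:
id | account | kind    | amount  | fee 
---+---------+---------+---------+-----
1  | ACC-103 | fee     | 4678.93 | NULL
2  | ACC-106 | deposit | 4583.04 | NULL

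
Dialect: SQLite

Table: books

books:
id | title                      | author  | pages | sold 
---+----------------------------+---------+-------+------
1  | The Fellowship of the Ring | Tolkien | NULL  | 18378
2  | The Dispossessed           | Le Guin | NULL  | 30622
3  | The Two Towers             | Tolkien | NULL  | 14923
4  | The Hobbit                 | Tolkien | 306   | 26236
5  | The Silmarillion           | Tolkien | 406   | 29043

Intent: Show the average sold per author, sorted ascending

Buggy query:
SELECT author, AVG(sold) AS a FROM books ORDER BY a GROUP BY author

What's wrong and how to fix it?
Bug: ORDER BY appears before GROUP BY; SQL clause order requires GROUP BY first

Fix: Move ORDER BY to the end, after GROUP BY

Corrected query:
SELECT author, AVG(sold) AS a FROM books GROUP BY author ORDER BY a

Result:
author  | a    
--------+------
Tolkien | 22145
Le Guin | 30622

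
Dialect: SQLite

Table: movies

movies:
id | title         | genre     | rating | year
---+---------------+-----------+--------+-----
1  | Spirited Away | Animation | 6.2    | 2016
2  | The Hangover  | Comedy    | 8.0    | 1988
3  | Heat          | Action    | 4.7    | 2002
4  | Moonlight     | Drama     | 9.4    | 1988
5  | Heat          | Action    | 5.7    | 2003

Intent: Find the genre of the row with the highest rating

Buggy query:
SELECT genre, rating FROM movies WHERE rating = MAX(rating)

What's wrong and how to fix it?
Bug: MAX(rating) is an aggregate and cannot be used directly in WHERE

Fix: Wrap MAX in a scalar subquery so WHERE compares against a single value

Corrected query:
SELECT genre, rating FROM movies WHERE rating = (SELECT MAX(rating) FROM movies)

Result:
genre | rating
------+-------
Drama | 9.4   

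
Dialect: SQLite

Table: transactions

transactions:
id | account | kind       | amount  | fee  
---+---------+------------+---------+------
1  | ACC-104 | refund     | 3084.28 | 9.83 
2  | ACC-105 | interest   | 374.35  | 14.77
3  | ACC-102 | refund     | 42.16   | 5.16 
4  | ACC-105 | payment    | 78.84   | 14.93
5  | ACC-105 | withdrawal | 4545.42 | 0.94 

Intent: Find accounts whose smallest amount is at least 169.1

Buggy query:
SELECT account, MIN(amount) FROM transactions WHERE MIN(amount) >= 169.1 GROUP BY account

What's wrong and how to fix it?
Bug: Aggregates like MIN are computed per group after WHERE runs

Fix: Use HAVING for the per-group MIN condition

Corrected query:
SELECT account, MIN(amount) FROM transactions GROUP BY account HAVING MIN(amount) >= 169.1

Result:
account | MIN(amount)
--------+------------
ACC-104 | 3084.28    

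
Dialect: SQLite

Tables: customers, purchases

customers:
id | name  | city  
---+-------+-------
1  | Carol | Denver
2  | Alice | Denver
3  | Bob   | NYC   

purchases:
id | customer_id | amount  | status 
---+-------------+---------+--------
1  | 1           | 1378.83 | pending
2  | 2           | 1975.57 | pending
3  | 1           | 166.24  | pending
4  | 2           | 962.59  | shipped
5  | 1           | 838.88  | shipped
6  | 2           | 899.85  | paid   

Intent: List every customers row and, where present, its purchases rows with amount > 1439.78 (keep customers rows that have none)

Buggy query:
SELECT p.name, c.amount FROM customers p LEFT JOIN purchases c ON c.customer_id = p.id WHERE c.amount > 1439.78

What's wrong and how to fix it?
Bug: A WHERE condition on the right-hand table after LEFT JOIN drops unmatched parents

Fix: Put 'c.amount > 1439.78' in the JOIN's ON clause instead of WHERE

Corrected query:
SELECT p.name, c.amount FROM customers p LEFT JOIN purchases c ON c.customer_id = p.id AND c.amount > 1439.78

Result:
name  | amount 
------+--------
Carol | NULL   
Alice | 1975.57
Bob   | NULL   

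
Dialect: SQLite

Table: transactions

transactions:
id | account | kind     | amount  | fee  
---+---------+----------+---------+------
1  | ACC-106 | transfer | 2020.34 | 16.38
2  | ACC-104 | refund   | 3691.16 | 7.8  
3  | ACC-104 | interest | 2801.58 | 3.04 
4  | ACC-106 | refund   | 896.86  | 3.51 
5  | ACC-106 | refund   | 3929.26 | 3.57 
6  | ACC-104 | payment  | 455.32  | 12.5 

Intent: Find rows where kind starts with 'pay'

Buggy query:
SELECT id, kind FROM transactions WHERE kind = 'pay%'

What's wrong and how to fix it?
Bug: '=' compares the literal string including the % character; pattern matching needs LIKE

Fix: Replace '=' with LIKE so 'pay%' is treated as a pattern

Corrected query:
SELECT id, kind FROM transactions WHERE kind LIKE 'pay%'

Result:
id | kind   
---+--------
6  | payment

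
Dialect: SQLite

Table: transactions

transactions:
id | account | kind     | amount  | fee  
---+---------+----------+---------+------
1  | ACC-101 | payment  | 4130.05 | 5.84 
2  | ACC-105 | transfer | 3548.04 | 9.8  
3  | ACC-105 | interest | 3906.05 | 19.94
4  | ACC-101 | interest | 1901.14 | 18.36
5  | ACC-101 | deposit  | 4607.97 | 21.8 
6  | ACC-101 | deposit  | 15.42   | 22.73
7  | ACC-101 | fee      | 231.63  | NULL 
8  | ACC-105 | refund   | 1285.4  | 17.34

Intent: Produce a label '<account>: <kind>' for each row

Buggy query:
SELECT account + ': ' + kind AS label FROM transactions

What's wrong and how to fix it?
Bug: SQLite uses || for string concatenation; + coerces text to numbers (yielding 0)

Fix: Replace + with || to concatenate text

Corrected query:
SELECT account || ': ' || kind AS label FROM transactions

Result:
label            
-----------------
ACC-101: payment 
ACC-105: transfer
ACC-105: interest
ACC-101: interest
ACC-101: deposit 
ACC-101: deposit 
ACC-101: fee     
ACC-105: refund  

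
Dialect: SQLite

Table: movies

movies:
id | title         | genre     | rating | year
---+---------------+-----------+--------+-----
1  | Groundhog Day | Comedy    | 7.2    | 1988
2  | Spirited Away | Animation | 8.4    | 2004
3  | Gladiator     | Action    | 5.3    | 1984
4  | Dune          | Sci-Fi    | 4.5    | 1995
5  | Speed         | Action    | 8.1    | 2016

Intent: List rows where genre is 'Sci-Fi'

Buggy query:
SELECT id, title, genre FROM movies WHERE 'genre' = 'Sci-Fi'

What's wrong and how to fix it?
Bug: 'genre' in single quotes is a string literal, not the column; the comparison is literal-vs-literal and never true

Fix: Reference the column as genre without single quotes

Corrected query:
SELECT id, title, genre FROM movies WHERE genre = 'Sci-Fi'

Result:
id | title | genre 
---+-------+-------
4  | Dune  | Sci-Fi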